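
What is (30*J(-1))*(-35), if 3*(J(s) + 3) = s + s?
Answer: 3850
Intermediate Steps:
J(s) = -3 + 2*s/3 (J(s) = -3 + (s + s)/3 = -3 + (2*s)/3 = -3 + 2*s/3)
(30*J(-1))*(-35) = (30*(-3 + (⅔)*(-1)))*(-35) = (30*(-3 - ⅔))*(-35) = (30*(-11/3))*(-35) = -110*(-35) = 3850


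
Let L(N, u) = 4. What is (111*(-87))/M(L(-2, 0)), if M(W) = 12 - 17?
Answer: 9657/5 ≈ 1931.4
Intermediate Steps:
M(W) = -5
(111*(-87))/M(L(-2, 0)) = (111*(-87))/(-5) = -9657*(-⅕) = 9657/5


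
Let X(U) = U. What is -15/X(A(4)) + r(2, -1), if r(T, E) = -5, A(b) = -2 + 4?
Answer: -25/2 ≈ -12.500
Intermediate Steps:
A(b) = 2
-15/X(A(4)) + r(2, -1) = -15/2 - 5 = -25/2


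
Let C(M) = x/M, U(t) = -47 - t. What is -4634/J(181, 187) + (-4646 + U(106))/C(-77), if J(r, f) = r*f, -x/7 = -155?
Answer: 1786031013/5246285 ≈ 340.44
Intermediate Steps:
x = 1085 (x = -7*(-155) = 1085)
C(M) = 1085/M
J(r, f) = f*r
-4634/J(181, 187) + (-4646 + U(106))/C(-77) = -4634/(187*181) + (-4646 + (-47 - 1*106))/((1085/(-77))) = -4634/33847 + (-4646 + (-47 - 106))/((1085*(-1/77))) = -4634*1/33847 + (-4646 - 153)/(-155/11) = -4634/33847 - 4799*(-11/155) = -4634/33847 + 52789/155 = 1786031013/5246285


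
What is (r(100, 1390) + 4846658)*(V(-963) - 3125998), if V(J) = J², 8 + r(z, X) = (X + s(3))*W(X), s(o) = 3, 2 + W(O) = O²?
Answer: -5928073589486156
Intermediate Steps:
W(O) = -2 + O²
r(z, X) = -8 + (-2 + X²)*(3 + X) (r(z, X) = -8 + (X + 3)*(-2 + X²) = -8 + (3 + X)*(-2 + X²) = -8 + (-2 + X²)*(3 + X))
(r(100, 1390) + 4846658)*(V(-963) - 3125998) = ((-14 + 3*1390² + 1390*(-2 + 1390²)) + 4846658)*((-963)² - 3125998) = ((-14 + 3*1932100 + 1390*(-2 + 1932100)) + 4846658)*(927369 - 3125998) = ((-14 + 5796300 + 1390*1932098) + 4846658)*(-2198629) = ((-14 + 5796300 + 2685616220) + 4846658)*(-2198629) = (2691412506 + 4846658)*(-2198629) = 2696259164*(-2198629) = -5928073589486156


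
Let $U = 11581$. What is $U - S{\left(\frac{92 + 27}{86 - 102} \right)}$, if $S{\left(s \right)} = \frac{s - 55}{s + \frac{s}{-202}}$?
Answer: $\frac{92268047}{7973} \approx 11573.0$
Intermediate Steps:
$S{\left(s \right)} = \frac{202 \left(-55 + s\right)}{201 s}$ ($S{\left(s \right)} = \frac{-55 + s}{s + s \left(- \frac{1}{202}\right)} = \frac{-55 + s}{s - \frac{s}{202}} = \frac{-55 + s}{\frac{201}{202} s} = \left(-55 + s\right) \frac{202}{201 s} = \frac{202 \left(-55 + s\right)}{201 s}$)
$U - S{\left(\frac{92 + 27}{86 - 102} \right)} = 11581 - \frac{202 \left(-55 + \frac{92 + 27}{86 - 102}\right)}{201 \frac{92 + 27}{86 - 102}} = 11581 - \frac{202 \left(-55 + \frac{119}{-16}\right)}{201 \frac{119}{-16}} = 11581 - \frac{202 \left(-55 + 119 \left(- \frac{1}{16}\right)\right)}{201 \cdot 119 \left(- \frac{1}{16}\right)} = 11581 - \frac{202 \left(-55 - \frac{119}{16}\right)}{201 \left(- \frac{119}{16}\right)} = 11581 - \frac{202}{201} \left(- \frac{16}{119}\right) \left(- \frac{999}{16}\right) = 11581 - \frac{67266}{7973} = \frac{92268047}{7973}$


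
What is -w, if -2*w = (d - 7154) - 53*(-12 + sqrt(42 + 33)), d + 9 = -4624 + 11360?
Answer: 209/2 - 265*sqrt(3)/2 ≈ -125.00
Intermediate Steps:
d = 6727 (d = -9 + (-4624 + 11360) = -9 + 6736 = 6727)
w = -209/2 + 265*sqrt(3)/2 (w = -((6727 - 7154) - 53*(-12 + sqrt(42 + 33)))/2 = -(-427 - 53*(-12 + sqrt(75)))/2 = -(-427 - 53*(-12 + 5*sqrt(3)))/2 = -(-427 + (636 - 265*sqrt(3)))/2 = -(209 - 265*sqrt(3))/2 = -209/2 + 265*sqrt(3)/2 ≈ 125.00)
-w = -(-209/2 + 265*sqrt(3)/2) = 209/2 - 265*sqrt(3)/2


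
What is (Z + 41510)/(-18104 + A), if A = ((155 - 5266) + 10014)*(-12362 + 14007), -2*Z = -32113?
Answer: 115133/16094662 ≈ 0.0071535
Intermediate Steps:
Z = 32113/2 (Z = -½*(-32113) = 32113/2 ≈ 16057.)
A = 8065435 (A = (-5111 + 10014)*1645 = 4903*1645 = 8065435)
(Z + 41510)/(-18104 + A) = (32113/2 + 41510)/(-18104 + 8065435) = (115133/2)/8047331 = (115133/2)*(1/8047331) = 115133/16094662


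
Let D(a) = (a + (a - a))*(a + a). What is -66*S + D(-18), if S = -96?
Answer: 6984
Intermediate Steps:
D(a) = 2*a**2 (D(a) = (a + 0)*(2*a) = a*(2*a) = 2*a**2)
-66*S + D(-18) = -66*(-96) + 2*(-18)**2 = 6336 + 2*324 = 6336 + 648 = 6984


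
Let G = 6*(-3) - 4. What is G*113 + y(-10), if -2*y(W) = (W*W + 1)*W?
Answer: -1981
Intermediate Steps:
G = -22 (G = -18 - 4 = -22)
y(W) = -W*(1 + W**2)/2 (y(W) = -(W*W + 1)*W/2 = -(W**2 + 1)*W/2 = -(1 + W**2)*W/2 = -W*(1 + W**2)/2)
G*113 + y(-10) = -22*113 - 1/2*(-10)*(1 + (-10)**2) = -2486 - 1/2*(-10)*(1 + 100) = -2486 - 1/2*(-10)*101 = -2486 + 505 = -1981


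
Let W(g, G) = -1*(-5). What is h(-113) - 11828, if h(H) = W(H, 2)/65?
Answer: -153763/13 ≈ -11828.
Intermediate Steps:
W(g, G) = 5
h(H) = 1/13 (h(H) = 5/65 = 5*(1/65) = 1/13)
h(-113) - 11828 = 1/13 - 11828 = -153763/13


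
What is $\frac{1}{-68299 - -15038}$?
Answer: $- \frac{1}{53261} \approx -1.8775 \cdot 10^{-5}$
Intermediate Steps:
$\frac{1}{-68299 - -15038} = \frac{1}{-68299 + 15038} = \frac{1}{-53261} = - \frac{1}{53261}$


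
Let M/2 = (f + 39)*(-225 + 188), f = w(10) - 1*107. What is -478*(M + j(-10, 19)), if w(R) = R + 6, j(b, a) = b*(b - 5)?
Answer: -1911044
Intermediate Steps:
j(b, a) = b*(-5 + b)
w(R) = 6 + R
f = -91 (f = (6 + 10) - 1*107 = 16 - 107 = -91)
M = 3848 (M = 2*((-91 + 39)*(-225 + 188)) = 2*(-52*(-37)) = 2*1924 = 3848)
-478*(M + j(-10, 19)) = -478*(3848 - 10*(-5 - 10)) = -478*(3848 - 10*(-15)) = -478*(3848 + 150) = -478*3998 = -1911044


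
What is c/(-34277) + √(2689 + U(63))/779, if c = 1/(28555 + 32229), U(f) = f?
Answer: -1/2083493168 + 8*√43/779 ≈ 0.067342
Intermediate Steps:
c = 1/60784 ≈ 1.6452e-5
c/(-34277) + √(2689 + U(63))/779 = (1/60784)/(-34277) + √(2689 + 63)/779 = (1/60784)*(-1/34277) + √2752*(1/779) = -1/2083493168 + (8*√43)*(1/779) = -1/2083493168 + 8*√43/779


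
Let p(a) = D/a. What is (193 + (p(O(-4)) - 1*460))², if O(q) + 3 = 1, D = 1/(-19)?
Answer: 102921025/1444 ≈ 71275.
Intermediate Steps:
D = -1/19 ≈ -0.052632
O(q) = -2 (O(q) = -3 + 1 = -2)
p(a) = -1/(19*a)
(193 + (p(O(-4)) - 1*460))² = (193 + (-1/19/(-2) - 1*460))² = (193 + (-1/19*(-½) - 460))² = (193 + (1/38 - 460))² = (193 - 17479/38)² = (-10145/38)² = 102921025/1444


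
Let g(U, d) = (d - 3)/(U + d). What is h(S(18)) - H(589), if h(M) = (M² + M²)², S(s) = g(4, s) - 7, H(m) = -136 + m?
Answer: 346771549/58564 ≈ 5921.2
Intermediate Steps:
g(U, d) = (-3 + d)/(U + d)
S(s) = -7 + (-3 + s)/(4 + s) (S(s) = (-3 + s)/(4 + s) - 7 = -7 + (-3 + s)/(4 + s))
h(M) = 4*M⁴ (h(M) = (2*M²)² = 4*M⁴)
h(S(18)) - H(589) = 4*((-31 - 6*18)/(4 + 18))⁴ - (-136 + 589) = 4*((-31 - 108)/22)⁴ - 1*453 = 4*((1/22)*(-139))⁴ - 453 = 4*(-139/22)⁴ - 453 = 4*(373301041/234256) - 453 = 373301041/58564 - 453 = 346771549/58564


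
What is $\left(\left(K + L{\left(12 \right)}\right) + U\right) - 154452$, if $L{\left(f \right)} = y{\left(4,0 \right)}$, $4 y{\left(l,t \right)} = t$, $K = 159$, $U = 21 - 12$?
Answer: $-154284$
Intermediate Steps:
$U = 9$
$y{\left(l,t \right)} = \frac{t}{4}$
$L{\left(f \right)} = 0$ ($L{\left(f \right)} = \frac{1}{4} \cdot 0 = 0$)
$\left(\left(K + L{\left(12 \right)}\right) + U\right) - 154452 = \left(\left(159 + 0\right) + 9\right) - 154452 = \left(159 + 9\right) - 154452 = 168 - 154452 = -154284$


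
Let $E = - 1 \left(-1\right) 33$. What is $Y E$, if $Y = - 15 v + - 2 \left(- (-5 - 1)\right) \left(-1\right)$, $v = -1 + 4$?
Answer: $-1089$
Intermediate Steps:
$E = 33$ ($E = \left(-1\right) \left(-1\right) 33 = 1 \cdot 33 = 33$)
$v = 3$
$Y = -33$ ($Y = \left(-15\right) 3 + - 2 \left(- (-5 - 1)\right) \left(-1\right) = -45 + - 2 \left(\left(-1\right) \left(-6\right)\right) \left(-1\right) = -45 + \left(-2\right) 6 \left(-1\right) = -45 - -12 = -45 + 12 = -33$)
$Y E = \left(-33\right) 33 = -1089$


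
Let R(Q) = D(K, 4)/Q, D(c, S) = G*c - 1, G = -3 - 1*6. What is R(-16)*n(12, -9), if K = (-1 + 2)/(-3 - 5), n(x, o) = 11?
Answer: -11/128 ≈ -0.085938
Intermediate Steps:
G = -9 (G = -3 - 6 = -9)
K = -⅛ (K = 1/(-8) = 1*(-⅛) = -⅛ ≈ -0.12500)
D(c, S) = -1 - 9*c (D(c, S) = -9*c - 1 = -1 - 9*c)
R(Q) = 1/(8*Q) (R(Q) = (-1 - 9*(-⅛))/Q = (-1 + 9/8)/Q = 1/(8*Q))
R(-16)*n(12, -9) = ((⅛)/(-16))*11 = ((⅛)*(-1/16))*11 = -1/128*11 = -11/128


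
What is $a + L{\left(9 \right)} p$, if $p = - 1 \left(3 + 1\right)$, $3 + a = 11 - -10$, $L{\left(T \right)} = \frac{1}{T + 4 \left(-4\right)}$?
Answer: $\frac{130}{7} \approx 18.571$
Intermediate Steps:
$L{\left(T \right)} = \frac{1}{-16 + T}$ ($L{\left(T \right)} = \frac{1}{T - 16} = \frac{1}{-16 + T}$)
$a = 18$ ($a = -3 + \left(11 - -10\right) = -3 + \left(11 + 10\right) = -3 + 21 = 18$)
$p = -4$ ($p = - 1 \cdot 4 = \left(-1\right) 4 = -4$)
$a + L{\left(9 \right)} p = 18 + \frac{1}{-16 + 9} \left(-4\right) = 18 + \frac{1}{-7} \left(-4\right) = 18 - - \frac{4}{7} = 18 + \frac{4}{7} = \frac{130}{7}$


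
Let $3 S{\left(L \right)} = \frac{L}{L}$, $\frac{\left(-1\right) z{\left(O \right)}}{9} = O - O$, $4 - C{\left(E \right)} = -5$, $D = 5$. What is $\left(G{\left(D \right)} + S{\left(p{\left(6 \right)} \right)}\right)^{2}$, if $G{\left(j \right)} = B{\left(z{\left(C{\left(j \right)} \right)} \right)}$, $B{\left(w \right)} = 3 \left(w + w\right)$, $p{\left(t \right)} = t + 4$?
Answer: $\frac{1}{9} \approx 0.11111$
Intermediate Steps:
$C{\left(E \right)} = 9$ ($C{\left(E \right)} = 4 - -5 = 4 + 5 = 9$)
$z{\left(O \right)} = 0$ ($z{\left(O \right)} = - 9 \left(O - O\right) = \left(-9\right) 0 = 0$)
$p{\left(t \right)} = 4 + t$
$S{\left(L \right)} = \frac{1}{3}$ ($S{\left(L \right)} = \frac{L \frac{1}{L}}{3} = \frac{1}{3} \cdot 1 = \frac{1}{3}$)
$B{\left(w \right)} = 6 w$ ($B{\left(w \right)} = 3 \cdot 2 w = 6 w$)
$G{\left(j \right)} = 0$ ($G{\left(j \right)} = 6 \cdot 0 = 0$)
$\left(G{\left(D \right)} + S{\left(p{\left(6 \right)} \right)}\right)^{2} = \left(0 + \frac{1}{3}\right)^{2} = \left(\frac{1}{3}\right)^{2} = \frac{1}{9}$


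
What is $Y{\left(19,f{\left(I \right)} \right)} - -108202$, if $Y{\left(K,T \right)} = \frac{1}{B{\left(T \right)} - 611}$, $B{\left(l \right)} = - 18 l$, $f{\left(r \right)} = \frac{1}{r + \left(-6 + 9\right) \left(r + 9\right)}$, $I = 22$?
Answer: $\frac{7604761051}{70283} \approx 1.082 \cdot 10^{5}$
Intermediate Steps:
$f{\left(r \right)} = \frac{1}{27 + 4 r}$ ($f{\left(r \right)} = \frac{1}{r + 3 \left(9 + r\right)} = \frac{1}{r + \left(27 + 3 r\right)} = \frac{1}{27 + 4 r}$)
$Y{\left(K,T \right)} = \frac{1}{-611 - 18 T}$ ($Y{\left(K,T \right)} = \frac{1}{- 18 T - 611} = \frac{1}{-611 - 18 T}$)
$Y{\left(19,f{\left(I \right)} \right)} - -108202 = - \frac{1}{611 + \frac{18}{27 + 4 \cdot 22}} - -108202 = - \frac{1}{611 + \frac{18}{27 + 88}} + 108202 = - \frac{1}{611 + \frac{18}{115}} + 108202 = - \frac{1}{\frac{70283}{115}} + 108202 = \left(-1\right) \frac{115}{70283} + 108202 = - \frac{115}{70283} + 108202 = \frac{7604761051}{70283}$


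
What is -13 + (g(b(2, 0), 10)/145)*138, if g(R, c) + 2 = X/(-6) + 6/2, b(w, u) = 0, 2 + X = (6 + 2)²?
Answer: -3173/145 ≈ -21.883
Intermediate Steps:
X = 62 (X = -2 + (6 + 2)² = -2 + 8² = -2 + 64 = 62)
g(R, c) = -28/3 (g(R, c) = -2 + (62/(-6) + 6/2) = -2 + (62*(-⅙) + 6*(½)) = -2 + (-31/3 + 3) = -2 - 22/3 = -28/3)
-13 + (g(b(2, 0), 10)/145)*138 = -13 - 28/3/145*138 = -13 - 28/3*1/145*138 = -13 - 28/435*138 = -13 - 1288/145 = -3173/145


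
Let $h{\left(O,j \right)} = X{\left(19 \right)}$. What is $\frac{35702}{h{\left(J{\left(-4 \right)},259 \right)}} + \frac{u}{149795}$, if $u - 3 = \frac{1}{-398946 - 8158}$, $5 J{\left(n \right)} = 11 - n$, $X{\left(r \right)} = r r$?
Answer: $\frac{2177184934556631}{22014553868480} \approx 98.897$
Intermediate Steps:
$X{\left(r \right)} = r^{2}$
$J{\left(n \right)} = \frac{11}{5} - \frac{n}{5}$ ($J{\left(n \right)} = \frac{11 - n}{5} = \frac{11}{5} - \frac{n}{5}$)
$h{\left(O,j \right)} = 361$ ($h{\left(O,j \right)} = 19^{2} = 361$)
$u = \frac{1221311}{407104}$ ($u = 3 + \frac{1}{-398946 - 8158} = 3 + \frac{1}{-407104} = 3 - \frac{1}{407104} = \frac{1221311}{407104} \approx 3.0$)
$\frac{35702}{h{\left(J{\left(-4 \right)},259 \right)}} + \frac{u}{149795} = \frac{35702}{361} + \frac{1221311}{407104 \cdot 149795} = 35702 \cdot \frac{1}{361} + \frac{1221311}{407104} \cdot \frac{1}{149795} = \frac{35702}{361} + \frac{1221311}{60982143680} = \frac{2177184934556631}{22014553868480}$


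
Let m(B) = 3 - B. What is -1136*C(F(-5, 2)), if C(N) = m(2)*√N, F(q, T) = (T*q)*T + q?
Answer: -5680*I ≈ -5680.0*I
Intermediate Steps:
F(q, T) = q + q*T² (F(q, T) = q*T² + q = q + q*T²)
C(N) = √N (C(N) = (3 - 1*2)*√N = (3 - 2)*√N = 1*√N = √N)
-1136*C(F(-5, 2)) = -1136*I*√5*√(1 + 2²) = -1136*I*√5*√(1 + 4) = -1136*5*I = -5680*I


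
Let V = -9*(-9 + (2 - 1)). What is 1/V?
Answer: 1/72 ≈ 0.013889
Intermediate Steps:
V = 72 (V = -9*(-9 + 1) = -9*(-8) = 72)
1/V = 1/72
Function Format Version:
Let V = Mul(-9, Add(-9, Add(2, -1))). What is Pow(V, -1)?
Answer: Rational(1, 72) ≈ 0.013889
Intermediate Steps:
V = 72 (V = Mul(-9, Add(-9, 1)) = Mul(-9, -8) = 72)
Pow(V, -1) = Pow(72, -1) = Rational(1, 72)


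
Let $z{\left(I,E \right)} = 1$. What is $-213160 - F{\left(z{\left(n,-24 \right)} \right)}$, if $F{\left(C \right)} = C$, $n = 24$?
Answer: $-213161$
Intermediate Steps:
$-213160 - F{\left(z{\left(n,-24 \right)} \right)} = -213160 - 1 = -213161$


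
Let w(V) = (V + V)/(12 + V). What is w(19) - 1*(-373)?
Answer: 11601/31 ≈ 374.23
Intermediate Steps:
w(V) = 2*V/(12 + V) (w(V) = (2*V)/(12 + V) = 2*V/(12 + V))
w(19) - 1*(-373) = 2*19/(12 + 19) - 1*(-373) = 2*19/31 + 373 = 2*19*(1/31) + 373 = 38/31 + 373 = 11601/31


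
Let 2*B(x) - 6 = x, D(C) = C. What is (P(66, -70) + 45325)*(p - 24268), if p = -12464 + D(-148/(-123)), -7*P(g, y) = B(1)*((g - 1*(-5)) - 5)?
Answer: -204624183296/123 ≈ -1.6636e+9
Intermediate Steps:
B(x) = 3 + x/2
P(g, y) = -g/2 (P(g, y) = -(3 + (½)*1)*((g - 1*(-5)) - 5)/7 = -(3 + ½)*((g + 5) - 5)/7 = -((5 + g) - 5)/2 = -g/2)
p = -1532924/123 (p = -12464 - 148/(-123) = -12464 - 148*(-1/123) = -12464 + 148/123 = -1532924/123 ≈ -12463.)
(P(66, -70) + 45325)*(p - 24268) = (-½*66 + 45325)*(-1532924/123 - 24268) = (-33 + 45325)*(-4517888/123) = 45292*(-4517888/123) = -204624183296/123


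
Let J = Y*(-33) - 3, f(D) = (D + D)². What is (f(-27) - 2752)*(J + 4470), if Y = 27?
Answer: 586464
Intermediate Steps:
f(D) = 4*D² (f(D) = (2*D)² = 4*D²)
J = -894 (J = 27*(-33) - 3 = -891 - 3 = -894)
(f(-27) - 2752)*(J + 4470) = (4*(-27)² - 2752)*(-894 + 4470) = (4*729 - 2752)*3576 = (2916 - 2752)*3576 = 164*3576 = 586464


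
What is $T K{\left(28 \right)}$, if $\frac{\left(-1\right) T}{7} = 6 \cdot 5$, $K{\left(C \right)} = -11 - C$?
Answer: $8190$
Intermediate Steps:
$T = -210$ ($T = - 7 \cdot 6 \cdot 5 = \left(-7\right) 30 = -210$)
$T K{\left(28 \right)} = - 210 \left(-11 - 28\right) = \left(-210\right) \left(-39\right) = 8190$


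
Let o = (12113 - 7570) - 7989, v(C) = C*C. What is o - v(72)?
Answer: -8630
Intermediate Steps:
v(C) = C**2
o = -3446 (o = 4543 - 7989 = -3446)
o - v(72) = -3446 - 1*72**2 = -3446 - 1*5184 = -3446 - 5184 = -8630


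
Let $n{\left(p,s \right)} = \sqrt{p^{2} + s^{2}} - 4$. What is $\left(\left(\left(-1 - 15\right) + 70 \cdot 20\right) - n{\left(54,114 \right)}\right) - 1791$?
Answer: $-403 - 6 \sqrt{442} \approx -529.14$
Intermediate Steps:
$n{\left(p,s \right)} = -4 + \sqrt{p^{2} + s^{2}}$ ($n{\left(p,s \right)} = \sqrt{p^{2} + s^{2}} - 4 = -4 + \sqrt{p^{2} + s^{2}}$)
$\left(\left(\left(-1 - 15\right) + 70 \cdot 20\right) - n{\left(54,114 \right)}\right) - 1791 = \left(\left(\left(-1 - 15\right) + 70 \cdot 20\right) - \left(-4 + \sqrt{54^{2} + 114^{2}}\right)\right) - 1791 = \left(\left(-16 + 1400\right) - \left(-4 + \sqrt{2916 + 12996}\right)\right) - 1791 = \left(1384 - \left(-4 + \sqrt{15912}\right)\right) - 1791 = \left(1384 - \left(-4 + 6 \sqrt{442}\right)\right) - 1791 = \left(1384 + \left(4 - 6 \sqrt{442}\right)\right) - 1791 = \left(1388 - 6 \sqrt{442}\right) - 1791 = -403 - 6 \sqrt{442}$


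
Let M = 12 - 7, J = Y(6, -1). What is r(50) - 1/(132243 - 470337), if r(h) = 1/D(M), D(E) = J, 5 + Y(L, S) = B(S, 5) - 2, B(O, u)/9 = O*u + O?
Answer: -338033/20623734 ≈ -0.016390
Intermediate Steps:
B(O, u) = 9*O + 9*O*u (B(O, u) = 9*(O*u + O) = 9*(O + O*u) = 9*O + 9*O*u)
Y(L, S) = -7 + 54*S (Y(L, S) = -5 + (9*S*(1 + 5) - 2) = -5 + (9*S*6 - 2) = -5 + (54*S - 2) = -5 + (-2 + 54*S) = -7 + 54*S)
J = -61 (J = -7 + 54*(-1) = -7 - 54 = -61)
M = 5
D(E) = -61
r(h) = -1/61 (r(h) = 1/(-61) = -1/61)
r(50) - 1/(132243 - 470337) = -1/61 - 1/(132243 - 470337) = -1/61 - 1/(-338094) = -1/61 - 1*(-1/338094) = -1/61 + 1/338094 = -338033/20623734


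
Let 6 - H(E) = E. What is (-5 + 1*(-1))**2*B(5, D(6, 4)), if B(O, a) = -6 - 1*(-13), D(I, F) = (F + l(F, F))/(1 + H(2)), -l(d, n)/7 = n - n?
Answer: 252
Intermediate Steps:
H(E) = 6 - E
l(d, n) = 0 (l(d, n) = -7*(n - n) = -7*0 = 0)
D(I, F) = F/5 (D(I, F) = (F + 0)/(1 + (6 - 1*2)) = F/(1 + (6 - 2)) = F/(1 + 4) = F/5)
B(O, a) = 7 (B(O, a) = -6 + 13 = 7)
(-5 + 1*(-1))**2*B(5, D(6, 4)) = (-5 + 1*(-1))**2*7 = (-5 - 1)**2*7 = (-6)**2*7 = 36*7 = 252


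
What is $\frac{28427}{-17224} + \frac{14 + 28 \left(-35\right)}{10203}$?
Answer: $- \frac{102226355}{58578824} \approx -1.7451$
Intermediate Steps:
$\frac{28427}{-17224} + \frac{14 + 28 \left(-35\right)}{10203} = 28427 \left(- \frac{1}{17224}\right) + \left(14 - 980\right) \frac{1}{10203} = - \frac{28427}{17224} - \frac{322}{3401} = - \frac{102226355}{58578824}$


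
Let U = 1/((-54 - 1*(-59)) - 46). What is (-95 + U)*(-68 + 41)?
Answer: 105192/41 ≈ 2565.7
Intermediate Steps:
U = -1/41 (U = 1/((-54 + 59) - 46) = 1/(5 - 46) = 1/(-41) = -1/41 ≈ -0.024390)
(-95 + U)*(-68 + 41) = (-95 - 1/41)*(-68 + 41) = -3896/41*(-27) = 105192/41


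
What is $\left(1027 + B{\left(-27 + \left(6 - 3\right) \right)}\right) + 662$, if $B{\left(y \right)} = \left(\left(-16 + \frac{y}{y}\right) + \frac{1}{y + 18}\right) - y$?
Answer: $\frac{10187}{6} \approx 1697.8$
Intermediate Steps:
$B{\left(y \right)} = -15 + \frac{1}{18 + y} - y$ ($B{\left(y \right)} = \left(\left(-16 + 1\right) + \frac{1}{18 + y}\right) - y = \left(-15 + \frac{1}{18 + y}\right) - y = -15 + \frac{1}{18 + y} - y$)
$\left(1027 + B{\left(-27 + \left(6 - 3\right) \right)}\right) + 662 = \left(1027 + \frac{-269 - \left(-27 + \left(6 - 3\right)\right)^{2} - 33 \left(-27 + \left(6 - 3\right)\right)}{18 + \left(-27 + \left(6 - 3\right)\right)}\right) + 662 = \left(1027 + \frac{-269 - \left(-27 + 3\right)^{2} - 33 \left(-27 + 3\right)}{18 + \left(-27 + 3\right)}\right) + 662 = \left(1027 + \frac{-269 - \left(-24\right)^{2} - -792}{18 - 24}\right) + 662 = \left(1027 + \frac{-269 - 576 + 792}{-6}\right) + 662 = \left(1027 - \frac{-269 - 576 + 792}{6}\right) + 662 = \left(1027 - - \frac{53}{6}\right) + 662 = \left(1027 + \frac{53}{6}\right) + 662 = \frac{6215}{6} + 662 = \frac{10187}{6}$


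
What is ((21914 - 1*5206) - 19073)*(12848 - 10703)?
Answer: -5072925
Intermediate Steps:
((21914 - 1*5206) - 19073)*(12848 - 10703) = ((21914 - 5206) - 19073)*2145 = (16708 - 19073)*2145 = -2365*2145 = -5072925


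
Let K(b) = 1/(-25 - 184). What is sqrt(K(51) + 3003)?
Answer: sqrt(131173834)/209 ≈ 54.800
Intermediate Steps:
K(b) = -1/209 (K(b) = 1/(-209) = -1/209)
sqrt(K(51) + 3003) = sqrt(-1/209 + 3003) = sqrt(627626/209) = sqrt(131173834)/209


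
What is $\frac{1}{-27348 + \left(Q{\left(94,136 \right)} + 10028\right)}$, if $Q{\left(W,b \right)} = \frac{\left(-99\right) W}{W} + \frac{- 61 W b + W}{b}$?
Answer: $- \frac{68}{1574357} \approx -4.3192 \cdot 10^{-5}$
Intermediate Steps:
$Q{\left(W,b \right)} = -99 + \frac{W - 61 W b}{b}$ ($Q{\left(W,b \right)} = -99 + \frac{- 61 W b + W}{b} = -99 + \frac{W - 61 W b}{b}$)
$\frac{1}{-27348 + \left(Q{\left(94,136 \right)} + 10028\right)} = \frac{1}{-27348 + \left(\left(-99 - 5734 + \frac{94}{136}\right) + 10028\right)} = \frac{1}{-27348 + \left(\left(-99 - 5734 + 94 \cdot \frac{1}{136}\right) + 10028\right)} = \frac{1}{-27348 + \left(\left(-99 - 5734 + \frac{47}{68}\right) + 10028\right)} = \frac{1}{-27348 + \left(- \frac{396597}{68} + 10028\right)} = \frac{1}{-27348 + \frac{285307}{68}} = \frac{1}{- \frac{1574357}{68}} = - \frac{68}{1574357}$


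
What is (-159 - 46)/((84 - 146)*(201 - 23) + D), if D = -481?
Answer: 205/11517 ≈ 0.017800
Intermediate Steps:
(-159 - 46)/((84 - 146)*(201 - 23) + D) = (-159 - 46)/((84 - 146)*(201 - 23) - 481) = -205/(-62*178 - 481) = -205/(-11036 - 481) = -205/(-11517) = -205*(-1/11517) = 205/11517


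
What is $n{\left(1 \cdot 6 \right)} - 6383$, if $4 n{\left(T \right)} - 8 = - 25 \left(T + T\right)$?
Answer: $-6456$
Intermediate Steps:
$n{\left(T \right)} = 2 - \frac{25 T}{2}$ ($n{\left(T \right)} = 2 + \frac{\left(-25\right) \left(T + T\right)}{4} = 2 + \frac{\left(-25\right) 2 T}{4} = 2 + \frac{\left(-50\right) T}{4} = 2 - \frac{25 T}{2}$)
$n{\left(1 \cdot 6 \right)} - 6383 = \left(2 - \frac{25 \cdot 1 \cdot 6}{2}\right) - 6383 = \left(2 - 75\right) - 6383 = -73 - 6383 = -6456$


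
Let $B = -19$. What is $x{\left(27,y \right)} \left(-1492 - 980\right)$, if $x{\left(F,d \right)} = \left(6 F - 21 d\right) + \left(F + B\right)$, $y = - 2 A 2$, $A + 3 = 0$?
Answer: $202704$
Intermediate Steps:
$A = -3$ ($A = -3 + 0 = -3$)
$y = 12$ ($y = \left(-2\right) \left(-3\right) 2 = 6 \cdot 2 = 12$)
$x{\left(F,d \right)} = -19 - 21 d + 7 F$ ($x{\left(F,d \right)} = \left(6 F - 21 d\right) + \left(F - 19\right) = \left(- 21 d + 6 F\right) + \left(-19 + F\right) = -19 - 21 d + 7 F$)
$x{\left(27,y \right)} \left(-1492 - 980\right) = \left(-19 - 252 + 7 \cdot 27\right) \left(-1492 - 980\right) = \left(-19 - 252 + 189\right) \left(-2472\right) = \left(-82\right) \left(-2472\right) = 202704$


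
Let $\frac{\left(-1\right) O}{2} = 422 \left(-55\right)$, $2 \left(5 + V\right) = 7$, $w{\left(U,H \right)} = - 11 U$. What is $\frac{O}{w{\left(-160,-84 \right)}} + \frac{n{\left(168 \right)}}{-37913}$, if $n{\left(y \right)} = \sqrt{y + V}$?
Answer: $\frac{211}{8} - \frac{3 \sqrt{74}}{75826} \approx 26.375$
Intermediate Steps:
$V = - \frac{3}{2}$ ($V = -5 + \frac{1}{2} \cdot 7 = -5 + \frac{7}{2} = - \frac{3}{2} \approx -1.5$)
$O = 46420$ ($O = - 2 \cdot 422 \left(-55\right) = \left(-2\right) \left(-23210\right) = 46420$)
$n{\left(y \right)} = \sqrt{- \frac{3}{2} + y}$ ($n{\left(y \right)} = \sqrt{y - \frac{3}{2}} = \sqrt{- \frac{3}{2} + y}$)
$\frac{O}{w{\left(-160,-84 \right)}} + \frac{n{\left(168 \right)}}{-37913} = \frac{46420}{\left(-11\right) \left(-160\right)} + \frac{\frac{1}{2} \sqrt{-6 + 4 \cdot 168}}{-37913} = \frac{46420}{1760} + \frac{\sqrt{-6 + 672}}{2} \left(- \frac{1}{37913}\right) = 46420 \cdot \frac{1}{1760} + \frac{\sqrt{666}}{2} \left(- \frac{1}{37913}\right) = \frac{211}{8} + \frac{3 \sqrt{74}}{2} \left(- \frac{1}{37913}\right) = \frac{211}{8} - \frac{3 \sqrt{74}}{75826}$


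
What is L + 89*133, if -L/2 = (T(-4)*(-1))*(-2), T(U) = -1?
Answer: 11841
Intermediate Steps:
L = 4 (L = -2*(-1*(-1))*(-2) = -2*(-2) = 4)
L + 89*133 = 4 + 89*133 = 4 + 11837 = 11841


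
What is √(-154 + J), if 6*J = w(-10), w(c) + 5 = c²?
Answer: I*√4974/6 ≈ 11.754*I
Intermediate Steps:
w(c) = -5 + c²
J = 95/6 (J = (-5 + (-10)²)/6 = (-5 + 100)/6 = (⅙)*95 = 95/6 ≈ 15.833)
√(-154 + J) = √(-154 + 95/6) = √(-829/6) = I*√4974/6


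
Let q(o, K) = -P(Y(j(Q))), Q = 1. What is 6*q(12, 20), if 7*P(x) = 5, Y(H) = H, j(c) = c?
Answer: -30/7 ≈ -4.2857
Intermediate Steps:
P(x) = 5/7 (P(x) = (⅐)*5 = 5/7)
q(o, K) = -5/7 (q(o, K) = -1*5/7 = -5/7)
6*q(12, 20) = 6*(-5/7) = -30/7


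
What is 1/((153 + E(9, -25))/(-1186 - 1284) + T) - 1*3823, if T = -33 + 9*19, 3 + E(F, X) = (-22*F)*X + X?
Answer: -256740717/67157 ≈ -3823.0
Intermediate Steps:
E(F, X) = -3 + X - 22*F*X (E(F, X) = -3 + ((-22*F)*X + X) = -3 + (-22*F*X + X) = -3 + (X - 22*F*X) = -3 + X - 22*F*X)
T = 138 (T = -33 + 171 = 138)
1/((153 + E(9, -25))/(-1186 - 1284) + T) - 1*3823 = 1/((153 + (-3 - 25 - 22*9*(-25)))/(-1186 - 1284) + 138) - 1*3823 = 1/((153 + (-3 - 25 + 4950))/(-2470) + 138) - 3823 = 1/((153 + 4922)*(-1/2470) + 138) - 3823 = 1/(5075*(-1/2470) + 138) - 3823 = 1/(-1015/494 + 138) - 3823 = 1/(67157/494) - 3823 = 494/67157 - 3823 = -256740717/67157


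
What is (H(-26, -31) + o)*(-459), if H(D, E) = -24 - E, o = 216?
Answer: -102357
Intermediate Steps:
(H(-26, -31) + o)*(-459) = ((-24 - 1*(-31)) + 216)*(-459) = ((-24 + 31) + 216)*(-459) = (7 + 216)*(-459) = 223*(-459) = -102357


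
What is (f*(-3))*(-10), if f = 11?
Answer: 330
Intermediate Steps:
(f*(-3))*(-10) = (11*(-3))*(-10) = -33*(-10) = 330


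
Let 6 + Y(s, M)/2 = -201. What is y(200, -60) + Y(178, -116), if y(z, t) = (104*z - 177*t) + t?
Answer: 30946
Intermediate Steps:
Y(s, M) = -414 (Y(s, M) = -12 + 2*(-201) = -12 - 402 = -414)
y(z, t) = -176*t + 104*z (y(z, t) = (-177*t + 104*z) + t = -176*t + 104*z)
y(200, -60) + Y(178, -116) = (-176*(-60) + 104*200) - 414 = (10560 + 20800) - 414 = 31360 - 414 = 30946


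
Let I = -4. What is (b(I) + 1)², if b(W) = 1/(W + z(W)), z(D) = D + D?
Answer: 121/144 ≈ 0.84028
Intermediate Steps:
z(D) = 2*D
b(W) = 1/(3*W) (b(W) = 1/(W + 2*W) = 1/(3*W))
(b(I) + 1)² = ((⅓)/(-4) + 1)² = ((⅓)*(-¼) + 1)² = (-1/12 + 1)² = (11/12)² = 121/144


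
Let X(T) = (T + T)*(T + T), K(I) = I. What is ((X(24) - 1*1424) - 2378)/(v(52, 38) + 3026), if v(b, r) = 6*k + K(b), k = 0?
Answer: -749/1539 ≈ -0.48668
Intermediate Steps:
X(T) = 4*T² (X(T) = (2*T)*(2*T) = 4*T²)
v(b, r) = b (v(b, r) = 6*0 + b = 0 + b = b)
((X(24) - 1*1424) - 2378)/(v(52, 38) + 3026) = ((4*24² - 1*1424) - 2378)/(52 + 3026) = ((4*576 - 1424) - 2378)/3078 = ((2304 - 1424) - 2378)*(1/3078) = (880 - 2378)*(1/3078) = -1498*1/3078 = -749/1539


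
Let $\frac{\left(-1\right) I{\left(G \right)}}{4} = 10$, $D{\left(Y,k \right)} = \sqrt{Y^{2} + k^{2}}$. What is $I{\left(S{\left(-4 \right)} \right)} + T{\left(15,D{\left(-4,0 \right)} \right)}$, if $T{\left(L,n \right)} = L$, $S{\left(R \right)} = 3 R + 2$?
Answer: $-25$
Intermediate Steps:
$S{\left(R \right)} = 2 + 3 R$
$I{\left(G \right)} = -40$ ($I{\left(G \right)} = \left(-4\right) 10 = -40$)
$I{\left(S{\left(-4 \right)} \right)} + T{\left(15,D{\left(-4,0 \right)} \right)} = -40 + 15 = -25$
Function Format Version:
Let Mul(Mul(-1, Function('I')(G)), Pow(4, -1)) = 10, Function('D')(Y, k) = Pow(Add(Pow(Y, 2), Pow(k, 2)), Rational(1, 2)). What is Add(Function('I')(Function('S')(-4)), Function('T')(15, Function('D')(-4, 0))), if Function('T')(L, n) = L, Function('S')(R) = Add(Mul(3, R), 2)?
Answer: -25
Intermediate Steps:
Function('S')(R) = Add(2, Mul(3, R))
Function('I')(G) = -40 (Function('I')(G) = Mul(-4, 10) = -40)
Add(Function('I')(Function('S')(-4)), Function('T')(15, Function('D')(-4, 0))) = Add(-40, 15) = -25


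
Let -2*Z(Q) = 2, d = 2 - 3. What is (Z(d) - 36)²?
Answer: 1369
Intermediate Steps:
d = -1
Z(Q) = -1 (Z(Q) = -½*2 = -1)
(Z(d) - 36)² = (-1 - 36)² = (-37)² = 1369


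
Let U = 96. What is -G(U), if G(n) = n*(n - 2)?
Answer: -9024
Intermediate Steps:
G(n) = n*(-2 + n)
-G(U) = -96*(-2 + 96) = -96*94 = -1*9024 = -9024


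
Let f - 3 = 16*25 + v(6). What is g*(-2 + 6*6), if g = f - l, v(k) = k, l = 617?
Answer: -7072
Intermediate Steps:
f = 409 (f = 3 + (16*25 + 6) = 3 + (400 + 6) = 3 + 406 = 409)
g = -208 (g = 409 - 1*617 = 409 - 617 = -208)
g*(-2 + 6*6) = -208*(-2 + 6*6) = -208*(-2 + 36) = -208*34 = -7072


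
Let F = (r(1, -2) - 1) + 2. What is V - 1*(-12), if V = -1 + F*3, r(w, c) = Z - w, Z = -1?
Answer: 8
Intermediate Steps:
r(w, c) = -1 - w
F = -1 (F = ((-1 - 1*1) - 1) + 2 = ((-1 - 1) - 1) + 2 = (-2 - 1) + 2 = -3 + 2 = -1)
V = -4 (V = -1 - 1*3 = -1 - 3 = -4)
V - 1*(-12) = -4 - 1*(-12) = -4 + 12 = 8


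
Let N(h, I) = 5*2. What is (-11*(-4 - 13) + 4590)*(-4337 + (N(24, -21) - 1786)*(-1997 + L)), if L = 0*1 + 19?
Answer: 16760539207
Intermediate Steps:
N(h, I) = 10
L = 19 (L = 0 + 19 = 19)
(-11*(-4 - 13) + 4590)*(-4337 + (N(24, -21) - 1786)*(-1997 + L)) = (-11*(-4 - 13) + 4590)*(-4337 + (10 - 1786)*(-1997 + 19)) = (-11*(-17) + 4590)*(-4337 - 1776*(-1978)) = (187 + 4590)*(-4337 + 3512928) = 4777*3508591 = 16760539207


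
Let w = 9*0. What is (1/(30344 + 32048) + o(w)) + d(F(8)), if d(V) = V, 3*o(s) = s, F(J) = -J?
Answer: -499135/62392 ≈ -8.0000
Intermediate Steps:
w = 0
o(s) = s/3
(1/(30344 + 32048) + o(w)) + d(F(8)) = (1/(30344 + 32048) + (⅓)*0) - 1*8 = (1/62392 + 0) - 8 = 1/62392 - 8 = -499135/62392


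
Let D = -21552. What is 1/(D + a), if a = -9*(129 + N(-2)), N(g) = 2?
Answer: -1/22731 ≈ -4.3993e-5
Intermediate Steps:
a = -1179 (a = -9*(129 + 2) = -9*131 = -1179)
1/(D + a) = 1/(-21552 - 1179) = 1/(-22731) = -1/22731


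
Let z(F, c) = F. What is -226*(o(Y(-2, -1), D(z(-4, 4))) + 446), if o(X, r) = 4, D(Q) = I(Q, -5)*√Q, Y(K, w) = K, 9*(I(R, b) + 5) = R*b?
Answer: -101700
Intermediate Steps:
I(R, b) = -5 + R*b/9 (I(R, b) = -5 + (R*b)/9 = -5 + R*b/9)
D(Q) = √Q*(-5 - 5*Q/9) (D(Q) = (-5 + (⅑)*Q*(-5))*√Q = (-5 - 5*Q/9)*√Q = √Q*(-5 - 5*Q/9))
-226*(o(Y(-2, -1), D(z(-4, 4))) + 446) = -226*(4 + 446) = -226*450 = -101700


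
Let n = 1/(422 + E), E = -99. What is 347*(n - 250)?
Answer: -28019903/323 ≈ -86749.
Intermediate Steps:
n = 1/323 (n = 1/(422 - 99) = 1/323 ≈ 0.0030960)
347*(n - 250) = 347*(1/323 - 250) = 347*(-80749/323) = -28019903/323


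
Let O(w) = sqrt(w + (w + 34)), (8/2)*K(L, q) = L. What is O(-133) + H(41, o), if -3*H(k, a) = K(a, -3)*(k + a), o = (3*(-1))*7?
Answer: 35 + 2*I*sqrt(58) ≈ 35.0 + 15.232*I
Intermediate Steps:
K(L, q) = L/4
O(w) = sqrt(34 + 2*w) (O(w) = sqrt(w + (34 + w)) = sqrt(34 + 2*w))
o = -21 (o = -3*7 = -21)
H(k, a) = -a*(a + k)/12 (H(k, a) = -a/4*(k + a)/3 = -a/4*(a + k)/3 = -a*(a + k)/12)
O(-133) + H(41, o) = sqrt(34 + 2*(-133)) - 1/12*(-21)*(-21 + 41) = sqrt(34 - 266) - 1/12*(-21)*20 = sqrt(-232) + 35 = 2*I*sqrt(58) + 35 = 35 + 2*I*sqrt(58)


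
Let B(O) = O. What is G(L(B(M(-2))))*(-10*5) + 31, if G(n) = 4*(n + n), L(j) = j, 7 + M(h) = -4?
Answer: 4431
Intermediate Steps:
M(h) = -11 (M(h) = -7 - 4 = -11)
G(n) = 8*n (G(n) = 4*(2*n) = 8*n)
G(L(B(M(-2))))*(-10*5) + 31 = (8*(-11))*(-10*5) + 31 = -88*(-50) + 31 = 4400 + 31 = 4431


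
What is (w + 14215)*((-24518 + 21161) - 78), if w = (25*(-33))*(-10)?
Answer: -77167275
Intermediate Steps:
w = 8250 (w = -825*(-10) = 8250)
(w + 14215)*((-24518 + 21161) - 78) = (8250 + 14215)*((-24518 + 21161) - 78) = 22465*(-3357 - 78) = 22465*(-3435) = -77167275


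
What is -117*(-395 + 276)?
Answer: 13923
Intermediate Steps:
-117*(-395 + 276) = -117*(-119) = 13923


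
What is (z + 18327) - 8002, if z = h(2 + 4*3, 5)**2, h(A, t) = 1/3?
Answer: 92926/9 ≈ 10325.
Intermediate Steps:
h(A, t) = 1/3
z = 1/9 (z = (1/3)**2 = 1/9 ≈ 0.11111)
(z + 18327) - 8002 = (1/9 + 18327) - 8002 = 164944/9 - 8002 = 92926/9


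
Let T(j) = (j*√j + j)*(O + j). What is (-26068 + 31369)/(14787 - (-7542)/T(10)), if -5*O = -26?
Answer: 50287564252/140223341871 - 18756116*√10/140223341871 ≈ 0.35820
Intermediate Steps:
O = 26/5 (O = -⅕*(-26) = 26/5 ≈ 5.2000)
T(j) = (26/5 + j)*(j + j^(3/2)) (T(j) = (j*√j + j)*(26/5 + j) = (j^(3/2) + j)*(26/5 + j) = (j + j^(3/2))*(26/5 + j) = (26/5 + j)*(j + j^(3/2)))
(-26068 + 31369)/(14787 - (-7542)/T(10)) = (-26068 + 31369)/(14787 - (-7542)/(10² + 10^(5/2) + (26/5)*10 + 26*10^(3/2)/5)) = 5301/(14787 - (-7542)/(100 + 100*√10 + 52 + 26*(10*√10)/5)) = 5301/(14787 - (-7542)/(100 + 100*√10 + 52 + 52*√10)) = 5301/(14787 - (-7542)/(152 + 152*√10)) = 5301/(14787 + 7542/(152 + 152*√10))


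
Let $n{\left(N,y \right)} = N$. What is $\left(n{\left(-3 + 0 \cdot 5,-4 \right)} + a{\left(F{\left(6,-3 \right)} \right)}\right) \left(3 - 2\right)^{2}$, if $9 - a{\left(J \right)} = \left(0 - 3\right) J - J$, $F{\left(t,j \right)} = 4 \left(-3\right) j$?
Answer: $150$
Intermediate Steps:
$F{\left(t,j \right)} = - 12 j$
$a{\left(J \right)} = 9 + 4 J$ ($a{\left(J \right)} = 9 - \left(\left(0 - 3\right) J - J\right) = 9 - \left(- 3 J - J\right) = 9 - - 4 J = 9 + 4 J$)
$\left(n{\left(-3 + 0 \cdot 5,-4 \right)} + a{\left(F{\left(6,-3 \right)} \right)}\right) \left(3 - 2\right)^{2} = \left(\left(-3 + 0 \cdot 5\right) + \left(9 + 4 \left(\left(-12\right) \left(-3\right)\right)\right)\right) \left(3 - 2\right)^{2} = \left(\left(-3 + 0\right) + \left(9 + 4 \cdot 36\right)\right) 1^{2} = \left(-3 + \left(9 + 144\right)\right) 1 = \left(-3 + 153\right) 1 = 150 \cdot 1 = 150$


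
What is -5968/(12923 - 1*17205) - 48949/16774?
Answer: -54746193/35913134 ≈ -1.5244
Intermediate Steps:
-5968/(12923 - 1*17205) - 48949/16774 = -5968/(12923 - 17205) - 48949*1/16774 = -5968/(-4282) - 48949/16774 = -5968*(-1/4282) - 48949/16774 = 2984/2141 - 48949/16774 = -54746193/35913134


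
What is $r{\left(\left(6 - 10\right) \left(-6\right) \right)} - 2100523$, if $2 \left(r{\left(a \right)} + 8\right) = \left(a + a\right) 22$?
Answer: $-2100003$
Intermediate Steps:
$r{\left(a \right)} = -8 + 22 a$ ($r{\left(a \right)} = -8 + \frac{\left(a + a\right) 22}{2} = -8 + \frac{2 a 22}{2} = -8 + \frac{44 a}{2} = -8 + 22 a$)
$r{\left(\left(6 - 10\right) \left(-6\right) \right)} - 2100523 = \left(-8 + 22 \left(6 - 10\right) \left(-6\right)\right) - 2100523 = \left(-8 + 22 \left(\left(-4\right) \left(-6\right)\right)\right) - 2100523 = \left(-8 + 22 \cdot 24\right) - 2100523 = \left(-8 + 528\right) - 2100523 = 520 - 2100523 = -2100003$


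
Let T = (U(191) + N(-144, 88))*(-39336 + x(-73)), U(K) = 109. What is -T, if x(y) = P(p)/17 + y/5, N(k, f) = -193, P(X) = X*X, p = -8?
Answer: -280936404/85 ≈ -3.3051e+6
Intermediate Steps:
P(X) = X**2
x(y) = 64/17 + y/5 (x(y) = (-8)**2/17 + y/5 = 64*(1/17) + y*(1/5) = 64/17 + y/5)
T = 280936404/85 (T = (109 - 193)*(-39336 + (64/17 + (1/5)*(-73))) = -84*(-39336 + (64/17 - 73/5)) = -84*(-39336 - 921/85) = -84*(-3344481/85) = 280936404/85 ≈ 3.3051e+6)
-T = -1*280936404/85 = -280936404/85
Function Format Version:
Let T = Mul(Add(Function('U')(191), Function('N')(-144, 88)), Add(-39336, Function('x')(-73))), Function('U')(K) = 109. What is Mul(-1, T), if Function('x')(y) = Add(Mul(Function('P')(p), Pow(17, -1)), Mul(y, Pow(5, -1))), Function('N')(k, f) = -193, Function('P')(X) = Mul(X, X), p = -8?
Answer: Rational(-280936404, 85) ≈ -3.3051e+6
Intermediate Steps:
Function('P')(X) = Pow(X, 2)
Function('x')(y) = Add(Rational(64, 17), Mul(Rational(1, 5), y)) (Function('x')(y) = Add(Mul(Pow(-8, 2), Pow(17, -1)), Mul(y, Pow(5, -1))) = Add(Mul(64, Rational(1, 17)), Mul(y, Rational(1, 5))) = Add(Rational(64, 17), Mul(Rational(1, 5), y)))
T = Rational(280936404, 85) (T = Mul(Add(109, -193), Add(-39336, Add(Rational(64, 17), Mul(Rational(1, 5), -73)))) = Mul(-84, Add(-39336, Add(Rational(64, 17), Rational(-73, 5)))) = Mul(-84, Add(-39336, Rational(-921, 85))) = Mul(-84, Rational(-3344481, 85)) = Rational(280936404, 85) ≈ 3.3051e+6)
Mul(-1, T) = Mul(-1, Rational(280936404, 85)) = Rational(-280936404, 85)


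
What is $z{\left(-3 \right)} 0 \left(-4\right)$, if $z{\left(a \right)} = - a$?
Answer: $0$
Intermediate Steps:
$z{\left(-3 \right)} 0 \left(-4\right) = \left(-1\right) \left(-3\right) 0 \left(-4\right) = 3 \cdot 0 \left(-4\right) = 0 \left(-4\right) = 0$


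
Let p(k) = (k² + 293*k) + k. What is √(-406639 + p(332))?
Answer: I*√198807 ≈ 445.88*I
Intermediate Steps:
p(k) = k² + 294*k
√(-406639 + p(332)) = √(-406639 + 332*(294 + 332)) = √(-406639 + 332*626) = √(-406639 + 207832) = √(-198807) = I*√198807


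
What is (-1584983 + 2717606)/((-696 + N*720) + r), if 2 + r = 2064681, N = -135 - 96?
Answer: 1132623/1897663 ≈ 0.59685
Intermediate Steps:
N = -231
r = 2064679 (r = -2 + 2064681 = 2064679)
(-1584983 + 2717606)/((-696 + N*720) + r) = (-1584983 + 2717606)/((-696 - 231*720) + 2064679) = 1132623/((-696 - 166320) + 2064679) = 1132623/(-167016 + 2064679) = 1132623/1897663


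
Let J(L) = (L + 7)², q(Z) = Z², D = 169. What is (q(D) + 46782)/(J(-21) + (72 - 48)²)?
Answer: 75343/772 ≈ 97.595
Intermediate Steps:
J(L) = (7 + L)²
(q(D) + 46782)/(J(-21) + (72 - 48)²) = (169² + 46782)/((7 - 21)² + (72 - 48)²) = (28561 + 46782)/((-14)² + 24²) = 75343/(196 + 576) = 75343/772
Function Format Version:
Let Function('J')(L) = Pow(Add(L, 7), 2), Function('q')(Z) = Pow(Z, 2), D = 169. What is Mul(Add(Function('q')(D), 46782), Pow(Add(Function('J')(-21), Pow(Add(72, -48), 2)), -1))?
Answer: Rational(75343, 772) ≈ 97.595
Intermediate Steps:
Function('J')(L) = Pow(Add(7, L), 2)
Mul(Add(Function('q')(D), 46782), Pow(Add(Function('J')(-21), Pow(Add(72, -48), 2)), -1)) = Mul(Add(Pow(169, 2), 46782), Pow(Add(Pow(Add(7, -21), 2), Pow(Add(72, -48), 2)), -1)) = Mul(Add(28561, 46782), Pow(Add(Pow(-14, 2), Pow(24, 2)), -1)) = Mul(75343, Pow(Add(196, 576), -1)) = Mul(75343, Pow(772, -1)) = Mul(75343, Rational(1, 772)) = Rational(75343, 772)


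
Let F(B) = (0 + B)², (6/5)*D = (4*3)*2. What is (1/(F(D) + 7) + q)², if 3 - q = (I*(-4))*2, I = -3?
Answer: 73034116/165649 ≈ 440.90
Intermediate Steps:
D = 20 (D = 5*((4*3)*2)/6 = 5*(12*2)/6 = (⅚)*24 = 20)
F(B) = B²
q = -21 (q = 3 - (-3*(-4))*2 = 3 - 12*2 = 3 - 1*24 = 3 - 24 = -21)
(1/(F(D) + 7) + q)² = (1/(20² + 7) - 21)² = (1/(400 + 7) - 21)² = (1/407 - 21)² = (-8546/407)² = 73034116/165649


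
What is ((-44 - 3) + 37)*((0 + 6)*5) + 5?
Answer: -295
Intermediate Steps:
((-44 - 3) + 37)*((0 + 6)*5) + 5 = (-47 + 37)*(6*5) + 5 = -10*30 + 5 = -300 + 5 = -295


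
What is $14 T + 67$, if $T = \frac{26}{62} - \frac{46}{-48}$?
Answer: $\frac{32099}{372} \approx 86.288$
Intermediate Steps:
$T = \frac{1025}{744}$ ($T = 26 \cdot \frac{1}{62} - - \frac{23}{24} = \frac{13}{31} + \frac{23}{24} = \frac{1025}{744} \approx 1.3777$)
$14 T + 67 = 14 \cdot \frac{1025}{744} + 67 = \frac{7175}{372} + 67 = \frac{32099}{372}$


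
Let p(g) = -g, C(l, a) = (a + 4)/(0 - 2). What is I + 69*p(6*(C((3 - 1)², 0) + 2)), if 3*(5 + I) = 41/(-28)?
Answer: -461/84 ≈ -5.4881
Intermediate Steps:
I = -461/84 (I = -5 + (41/(-28))/3 = -5 + (41*(-1/28))/3 = -5 + (⅓)*(-41/28) = -5 - 41/84 = -461/84 ≈ -5.4881)
C(l, a) = -2 - a/2 (C(l, a) = (4 + a)/(-2) = (4 + a)*(-½) = -2 - a/2)
I + 69*p(6*(C((3 - 1)², 0) + 2)) = -461/84 + 69*(-6*((-2 - ½*0) + 2)) = -461/84 + 69*(-6*((-2 + 0) + 2)) = -461/84 + 69*(-6*(-2 + 2)) = -461/84 + 69*(-6*0) = -461/84 + 69*(-1*0) = -461/84 + 69*0 = -461/84 + 0 = -461/84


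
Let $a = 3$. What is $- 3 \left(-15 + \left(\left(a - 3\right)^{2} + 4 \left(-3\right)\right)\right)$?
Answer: $81$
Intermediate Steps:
$- 3 \left(-15 + \left(\left(a - 3\right)^{2} + 4 \left(-3\right)\right)\right) = - 3 \left(-15 + \left(\left(3 - 3\right)^{2} + 4 \left(-3\right)\right)\right) = - 3 \left(-15 - \left(12 - 0^{2}\right)\right) = - 3 \left(-15 + \left(0 - 12\right)\right) = - 3 \left(-15 - 12\right) = \left(-3\right) \left(-27\right) = 81$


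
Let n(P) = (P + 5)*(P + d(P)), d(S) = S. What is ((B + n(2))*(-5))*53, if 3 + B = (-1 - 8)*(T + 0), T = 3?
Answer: 530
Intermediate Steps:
B = -30 (B = -3 + (-1 - 8)*(3 + 0) = -3 - 9*3 = -3 - 27 = -30)
n(P) = 2*P*(5 + P) (n(P) = (P + 5)*(P + P) = (5 + P)*(2*P) = 2*P*(5 + P))
((B + n(2))*(-5))*53 = ((-30 + 2*2*(5 + 2))*(-5))*53 = ((-30 + 2*2*7)*(-5))*53 = ((-30 + 28)*(-5))*53 = -2*(-5)*53 = 10*53 = 530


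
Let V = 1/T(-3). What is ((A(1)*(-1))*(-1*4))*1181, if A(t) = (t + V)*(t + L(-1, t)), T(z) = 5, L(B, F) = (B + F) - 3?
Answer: -56688/5 ≈ -11338.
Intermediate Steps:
L(B, F) = -3 + B + F
V = 1/5 ≈ 0.20000
A(t) = (-4 + 2*t)*(1/5 + t) (A(t) = (t + 1/5)*(t + (-3 - 1 + t)) = (1/5 + t)*(t + (-4 + t)) = (1/5 + t)*(-4 + 2*t) = (-4 + 2*t)*(1/5 + t))
((A(1)*(-1))*(-1*4))*1181 = (((-4/5 + 2*1**2 - 18/5*1)*(-1))*(-1*4))*1181 = (((-4/5 + 2*1 - 18/5)*(-1))*(-4))*1181 = (((-4/5 + 2 - 18/5)*(-1))*(-4))*1181 = (-12/5*(-1)*(-4))*1181 = ((12/5)*(-4))*1181 = -48/5*1181 = -56688/5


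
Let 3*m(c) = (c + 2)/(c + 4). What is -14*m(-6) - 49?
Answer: -175/3 ≈ -58.333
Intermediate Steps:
m(c) = (2 + c)/(3*(4 + c)) (m(c) = ((c + 2)/(c + 4))/3 = ((2 + c)/(4 + c))/3 = (2 + c)/(3*(4 + c)))
-14*m(-6) - 49 = -14*(2 - 6)/(3*(4 - 6)) - 49 = -14*(-4)/(3*(-2)) - 49 = -14*(-1)*(-4)/(3*2) - 49 = -14*⅔ - 49 = -28/3 - 49 = -175/3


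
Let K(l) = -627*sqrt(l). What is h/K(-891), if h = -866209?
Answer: -866209*I*sqrt(11)/62073 ≈ -46.282*I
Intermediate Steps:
h/K(-891) = -866209*I*sqrt(11)/62073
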